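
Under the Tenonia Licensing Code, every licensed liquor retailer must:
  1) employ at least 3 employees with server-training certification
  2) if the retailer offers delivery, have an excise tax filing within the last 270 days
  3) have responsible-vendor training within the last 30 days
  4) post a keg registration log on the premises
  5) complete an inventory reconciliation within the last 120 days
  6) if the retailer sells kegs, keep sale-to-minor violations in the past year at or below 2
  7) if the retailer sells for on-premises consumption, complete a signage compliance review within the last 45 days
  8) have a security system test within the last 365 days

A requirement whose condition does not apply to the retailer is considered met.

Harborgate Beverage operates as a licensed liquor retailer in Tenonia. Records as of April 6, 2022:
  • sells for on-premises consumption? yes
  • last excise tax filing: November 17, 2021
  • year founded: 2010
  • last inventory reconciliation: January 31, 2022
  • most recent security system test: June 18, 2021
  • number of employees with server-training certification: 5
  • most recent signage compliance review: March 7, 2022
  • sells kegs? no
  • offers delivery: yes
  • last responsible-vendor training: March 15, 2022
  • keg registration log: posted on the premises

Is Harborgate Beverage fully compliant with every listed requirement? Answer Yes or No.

Yes

1. employees with server-training certification 5 ≥ 3 → met
2. condition 'offers delivery' holds; excise tax filing 140 days ago vs limit 270 → met
3. responsible-vendor training 22 days ago vs limit 30 → met
4. keg registration log present → met
5. inventory reconciliation 65 days ago vs limit 120 → met
6. condition 'sells kegs' does not hold → requirement n/a → met
7. condition 'sells for on-premises consumption' holds; signage compliance review 30 days ago vs limit 45 → met
8. security system test 292 days ago vs limit 365 → met
All met.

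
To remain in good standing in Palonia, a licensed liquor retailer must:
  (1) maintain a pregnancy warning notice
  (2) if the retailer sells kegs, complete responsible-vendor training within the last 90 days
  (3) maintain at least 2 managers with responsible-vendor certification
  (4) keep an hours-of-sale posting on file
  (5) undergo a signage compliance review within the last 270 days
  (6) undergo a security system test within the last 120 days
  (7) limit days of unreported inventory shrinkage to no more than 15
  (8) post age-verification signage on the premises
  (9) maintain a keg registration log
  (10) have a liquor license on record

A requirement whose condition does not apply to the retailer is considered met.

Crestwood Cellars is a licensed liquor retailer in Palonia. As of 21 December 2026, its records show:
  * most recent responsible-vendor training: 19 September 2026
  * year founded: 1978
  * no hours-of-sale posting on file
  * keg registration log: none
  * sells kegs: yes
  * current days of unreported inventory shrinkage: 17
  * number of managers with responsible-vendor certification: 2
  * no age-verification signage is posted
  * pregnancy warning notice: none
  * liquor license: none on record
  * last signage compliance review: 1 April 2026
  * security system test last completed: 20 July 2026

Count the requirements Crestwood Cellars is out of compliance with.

8

1. pregnancy warning notice absent → not met
2. condition 'sells kegs' holds; responsible-vendor training 93 days ago vs limit 90 → not met
3. managers with responsible-vendor certification 2 ≥ 2 → met
4. hours-of-sale posting absent → not met
5. signage compliance review 264 days ago vs limit 270 → met
6. security system test 154 days ago vs limit 120 → not met
7. days of unreported inventory shrinkage 17 > 15 → not met
8. age-verification signage absent → not met
9. keg registration log absent → not met
10. liquor license absent → not met
Not met: 8 of 10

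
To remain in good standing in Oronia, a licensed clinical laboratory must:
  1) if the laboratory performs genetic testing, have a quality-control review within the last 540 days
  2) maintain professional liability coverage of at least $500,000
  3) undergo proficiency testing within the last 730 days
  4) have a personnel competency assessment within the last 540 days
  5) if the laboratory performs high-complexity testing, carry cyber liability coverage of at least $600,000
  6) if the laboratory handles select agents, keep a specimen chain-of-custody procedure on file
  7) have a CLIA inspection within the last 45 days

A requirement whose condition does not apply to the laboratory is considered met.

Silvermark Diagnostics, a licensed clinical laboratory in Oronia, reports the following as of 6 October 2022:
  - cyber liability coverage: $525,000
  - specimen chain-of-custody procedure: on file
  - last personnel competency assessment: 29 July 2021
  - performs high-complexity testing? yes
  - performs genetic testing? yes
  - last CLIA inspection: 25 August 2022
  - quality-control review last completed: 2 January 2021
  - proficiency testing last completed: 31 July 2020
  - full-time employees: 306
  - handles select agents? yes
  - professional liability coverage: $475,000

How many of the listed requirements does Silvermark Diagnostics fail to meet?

1. condition 'performs genetic testing' holds; quality-control review 642 days ago vs limit 540 → not met
2. professional liability coverage $475,000 < $500,000 → not met
3. proficiency testing 797 days ago vs limit 730 → not met
4. personnel competency assessment 434 days ago vs limit 540 → met
5. condition 'performs high-complexity testing' holds; cyber liability coverage $525,000 < $600,000 → not met
6. condition 'handles select agents' holds; specimen chain-of-custody procedure present → met
7. CLIA inspection 42 days ago vs limit 45 → met
Not met: 4 of 7

4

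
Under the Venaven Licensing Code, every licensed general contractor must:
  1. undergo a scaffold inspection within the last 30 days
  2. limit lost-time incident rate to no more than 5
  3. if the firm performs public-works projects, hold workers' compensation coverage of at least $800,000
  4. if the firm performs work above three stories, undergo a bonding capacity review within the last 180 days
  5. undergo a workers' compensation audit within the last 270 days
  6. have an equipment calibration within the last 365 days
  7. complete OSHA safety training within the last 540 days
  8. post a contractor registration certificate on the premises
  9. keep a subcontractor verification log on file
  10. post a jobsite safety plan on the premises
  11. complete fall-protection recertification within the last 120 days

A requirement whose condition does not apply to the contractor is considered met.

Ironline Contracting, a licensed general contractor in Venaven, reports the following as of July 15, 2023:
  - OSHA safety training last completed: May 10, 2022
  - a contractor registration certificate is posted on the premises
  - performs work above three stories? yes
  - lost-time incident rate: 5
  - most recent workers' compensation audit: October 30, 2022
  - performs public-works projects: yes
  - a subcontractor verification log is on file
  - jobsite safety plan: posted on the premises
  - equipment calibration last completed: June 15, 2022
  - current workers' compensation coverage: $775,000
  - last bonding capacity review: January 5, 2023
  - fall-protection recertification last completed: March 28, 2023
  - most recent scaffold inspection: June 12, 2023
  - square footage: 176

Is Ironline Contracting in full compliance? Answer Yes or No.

No

1. scaffold inspection 33 days ago vs limit 30 → not met
2. lost-time incident rate 5 ≤ 5 → met
3. condition 'performs public-works projects' holds; workers' compensation coverage $775,000 < $800,000 → not met
4. condition 'performs work above three stories' holds; bonding capacity review 191 days ago vs limit 180 → not met
5. workers' compensation audit 258 days ago vs limit 270 → met
6. equipment calibration 395 days ago vs limit 365 → not met
7. OSHA safety training 431 days ago vs limit 540 → met
8. contractor registration certificate present → met
9. subcontractor verification log present → met
10. jobsite safety plan present → met
11. fall-protection recertification 109 days ago vs limit 120 → met
Not met: 1, 3, 4, 6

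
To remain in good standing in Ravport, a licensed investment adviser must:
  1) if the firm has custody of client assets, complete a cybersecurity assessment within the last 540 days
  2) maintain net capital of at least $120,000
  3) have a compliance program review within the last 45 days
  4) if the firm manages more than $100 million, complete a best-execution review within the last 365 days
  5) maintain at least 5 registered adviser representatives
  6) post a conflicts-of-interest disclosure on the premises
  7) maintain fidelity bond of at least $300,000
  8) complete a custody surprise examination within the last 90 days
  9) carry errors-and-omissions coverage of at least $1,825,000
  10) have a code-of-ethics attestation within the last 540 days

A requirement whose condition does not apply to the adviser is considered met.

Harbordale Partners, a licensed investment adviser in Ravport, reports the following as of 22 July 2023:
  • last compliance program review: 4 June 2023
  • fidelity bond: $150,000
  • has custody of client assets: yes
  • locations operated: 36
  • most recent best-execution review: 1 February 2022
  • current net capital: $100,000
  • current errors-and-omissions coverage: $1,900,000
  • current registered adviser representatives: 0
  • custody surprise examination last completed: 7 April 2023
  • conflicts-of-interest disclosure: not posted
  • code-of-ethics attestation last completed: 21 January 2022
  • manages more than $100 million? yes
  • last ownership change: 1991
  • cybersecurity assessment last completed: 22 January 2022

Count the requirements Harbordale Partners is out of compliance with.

9

1. condition 'has custody of client assets' holds; cybersecurity assessment 546 days ago vs limit 540 → not met
2. net capital $100,000 < $120,000 → not met
3. compliance program review 48 days ago vs limit 45 → not met
4. condition 'manages more than $100 million' holds; best-execution review 536 days ago vs limit 365 → not met
5. registered adviser representatives 0 < 5 → not met
6. conflicts-of-interest disclosure absent → not met
7. fidelity bond $150,000 < $300,000 → not met
8. custody surprise examination 106 days ago vs limit 90 → not met
9. errors-and-omissions coverage $1,900,000 ≥ $1,825,000 → met
10. code-of-ethics attestation 547 days ago vs limit 540 → not met
Not met: 9 of 10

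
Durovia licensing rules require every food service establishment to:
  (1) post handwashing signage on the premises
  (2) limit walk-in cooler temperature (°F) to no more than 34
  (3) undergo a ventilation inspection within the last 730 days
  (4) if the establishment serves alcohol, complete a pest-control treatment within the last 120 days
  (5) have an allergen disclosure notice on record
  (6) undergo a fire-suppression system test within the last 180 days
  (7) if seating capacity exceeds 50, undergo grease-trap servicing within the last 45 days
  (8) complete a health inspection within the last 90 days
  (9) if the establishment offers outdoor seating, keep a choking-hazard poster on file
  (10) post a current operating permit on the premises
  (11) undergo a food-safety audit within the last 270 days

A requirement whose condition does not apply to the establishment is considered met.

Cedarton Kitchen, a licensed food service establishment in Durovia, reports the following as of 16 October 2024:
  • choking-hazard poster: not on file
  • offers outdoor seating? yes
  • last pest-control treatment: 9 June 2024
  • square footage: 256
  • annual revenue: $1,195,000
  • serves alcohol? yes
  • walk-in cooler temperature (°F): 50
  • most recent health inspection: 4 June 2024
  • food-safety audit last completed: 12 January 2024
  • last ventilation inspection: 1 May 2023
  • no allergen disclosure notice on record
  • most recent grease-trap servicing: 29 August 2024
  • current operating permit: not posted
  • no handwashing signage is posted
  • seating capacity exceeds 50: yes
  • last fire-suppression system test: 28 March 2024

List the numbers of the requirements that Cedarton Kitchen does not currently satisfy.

1, 2, 4, 5, 6, 7, 8, 9, 10, 11

1. handwashing signage absent → not met
2. walk-in cooler temperature (°F) 50 > 34 → not met
3. ventilation inspection 534 days ago vs limit 730 → met
4. condition 'serves alcohol' holds; pest-control treatment 129 days ago vs limit 120 → not met
5. allergen disclosure notice absent → not met
6. fire-suppression system test 202 days ago vs limit 180 → not met
7. condition 'seating capacity exceeds 50' holds; grease-trap servicing 48 days ago vs limit 45 → not met
8. health inspection 134 days ago vs limit 90 → not met
9. condition 'offers outdoor seating' holds; choking-hazard poster absent → not met
10. current operating permit absent → not met
11. food-safety audit 278 days ago vs limit 270 → not met
Not met: 1, 2, 4, 5, 6, 7, 8, 9, 10, 11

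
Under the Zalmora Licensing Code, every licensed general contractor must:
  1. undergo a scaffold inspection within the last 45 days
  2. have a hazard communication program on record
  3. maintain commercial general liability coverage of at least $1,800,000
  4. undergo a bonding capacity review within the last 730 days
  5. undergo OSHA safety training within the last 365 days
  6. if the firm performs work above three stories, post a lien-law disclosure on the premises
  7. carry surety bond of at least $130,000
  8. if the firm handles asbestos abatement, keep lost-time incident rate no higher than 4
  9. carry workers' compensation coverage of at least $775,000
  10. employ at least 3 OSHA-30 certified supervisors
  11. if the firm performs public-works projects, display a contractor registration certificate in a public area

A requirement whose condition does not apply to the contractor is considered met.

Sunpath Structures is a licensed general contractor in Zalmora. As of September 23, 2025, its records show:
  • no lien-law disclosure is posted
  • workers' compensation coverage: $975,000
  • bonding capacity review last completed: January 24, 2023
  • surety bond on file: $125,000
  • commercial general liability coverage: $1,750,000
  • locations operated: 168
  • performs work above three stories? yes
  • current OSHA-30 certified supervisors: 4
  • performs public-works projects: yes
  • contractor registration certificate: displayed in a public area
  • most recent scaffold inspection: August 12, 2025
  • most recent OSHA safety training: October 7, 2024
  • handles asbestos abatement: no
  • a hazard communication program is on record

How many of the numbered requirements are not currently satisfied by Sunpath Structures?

1. scaffold inspection 42 days ago vs limit 45 → met
2. hazard communication program present → met
3. commercial general liability coverage $1,750,000 < $1,800,000 → not met
4. bonding capacity review 973 days ago vs limit 730 → not met
5. OSHA safety training 351 days ago vs limit 365 → met
6. condition 'performs work above three stories' holds; lien-law disclosure absent → not met
7. surety bond $125,000 < $130,000 → not met
8. condition 'handles asbestos abatement' does not hold → requirement n/a → met
9. workers' compensation coverage $975,000 ≥ $775,000 → met
10. OSHA-30 certified supervisors 4 ≥ 3 → met
11. condition 'performs public-works projects' holds; contractor registration certificate present → met
Not met: 4 of 11

4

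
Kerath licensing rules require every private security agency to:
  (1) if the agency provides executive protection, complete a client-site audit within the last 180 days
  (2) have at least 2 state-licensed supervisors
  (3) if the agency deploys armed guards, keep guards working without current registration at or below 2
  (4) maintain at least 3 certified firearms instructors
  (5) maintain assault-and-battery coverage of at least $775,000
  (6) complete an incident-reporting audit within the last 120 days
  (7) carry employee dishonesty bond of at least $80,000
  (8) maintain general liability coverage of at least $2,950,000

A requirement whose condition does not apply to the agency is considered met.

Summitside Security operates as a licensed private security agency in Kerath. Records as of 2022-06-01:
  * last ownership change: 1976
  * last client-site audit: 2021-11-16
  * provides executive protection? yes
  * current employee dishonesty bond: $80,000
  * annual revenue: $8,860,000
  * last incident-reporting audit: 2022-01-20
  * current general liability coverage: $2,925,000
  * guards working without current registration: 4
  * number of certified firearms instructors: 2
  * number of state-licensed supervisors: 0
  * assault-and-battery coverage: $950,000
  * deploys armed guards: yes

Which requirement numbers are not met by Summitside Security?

1, 2, 3, 4, 6, 8

1. condition 'provides executive protection' holds; client-site audit 197 days ago vs limit 180 → not met
2. state-licensed supervisors 0 < 2 → not met
3. condition 'deploys armed guards' holds; guards working without current registration 4 > 2 → not met
4. certified firearms instructors 2 < 3 → not met
5. assault-and-battery coverage $950,000 ≥ $775,000 → met
6. incident-reporting audit 132 days ago vs limit 120 → not met
7. employee dishonesty bond $80,000 ≥ $80,000 → met
8. general liability coverage $2,925,000 < $2,950,000 → not met
Not met: 1, 2, 3, 4, 6, 8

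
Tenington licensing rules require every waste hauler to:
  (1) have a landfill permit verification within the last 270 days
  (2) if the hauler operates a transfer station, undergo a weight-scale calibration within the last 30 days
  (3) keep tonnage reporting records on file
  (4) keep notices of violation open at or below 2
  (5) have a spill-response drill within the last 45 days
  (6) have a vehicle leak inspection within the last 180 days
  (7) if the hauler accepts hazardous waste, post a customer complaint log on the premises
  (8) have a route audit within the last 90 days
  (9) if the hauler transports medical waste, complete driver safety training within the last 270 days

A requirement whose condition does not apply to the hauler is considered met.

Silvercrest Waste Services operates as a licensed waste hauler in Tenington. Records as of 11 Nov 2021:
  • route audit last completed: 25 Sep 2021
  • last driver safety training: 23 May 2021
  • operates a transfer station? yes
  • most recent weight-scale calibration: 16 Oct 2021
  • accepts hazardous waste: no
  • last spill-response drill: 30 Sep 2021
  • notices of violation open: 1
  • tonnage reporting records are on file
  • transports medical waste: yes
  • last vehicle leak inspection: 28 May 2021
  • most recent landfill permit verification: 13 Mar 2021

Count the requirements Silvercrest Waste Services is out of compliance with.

0

1. landfill permit verification 243 days ago vs limit 270 → met
2. condition 'operates a transfer station' holds; weight-scale calibration 26 days ago vs limit 30 → met
3. tonnage reporting records present → met
4. notices of violation open 1 ≤ 2 → met
5. spill-response drill 42 days ago vs limit 45 → met
6. vehicle leak inspection 167 days ago vs limit 180 → met
7. condition 'accepts hazardous waste' does not hold → requirement n/a → met
8. route audit 47 days ago vs limit 90 → met
9. condition 'transports medical waste' holds; driver safety training 172 days ago vs limit 270 → met
Not met: 0 of 9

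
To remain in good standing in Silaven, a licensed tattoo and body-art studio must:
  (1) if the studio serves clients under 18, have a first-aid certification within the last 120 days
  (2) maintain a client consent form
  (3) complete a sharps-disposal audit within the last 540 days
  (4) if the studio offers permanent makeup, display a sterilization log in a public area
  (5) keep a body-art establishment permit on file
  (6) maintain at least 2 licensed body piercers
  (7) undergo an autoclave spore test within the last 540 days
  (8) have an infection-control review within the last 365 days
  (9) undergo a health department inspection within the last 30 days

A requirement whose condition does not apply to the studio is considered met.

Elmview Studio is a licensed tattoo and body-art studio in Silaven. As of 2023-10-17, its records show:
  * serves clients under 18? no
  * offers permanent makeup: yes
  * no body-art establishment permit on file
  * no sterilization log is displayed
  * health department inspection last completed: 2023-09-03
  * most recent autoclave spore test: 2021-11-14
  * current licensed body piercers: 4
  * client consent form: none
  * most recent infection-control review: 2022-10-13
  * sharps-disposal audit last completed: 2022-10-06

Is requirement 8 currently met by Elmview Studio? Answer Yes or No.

No

8. infection-control review 369 days ago vs limit 365 → not met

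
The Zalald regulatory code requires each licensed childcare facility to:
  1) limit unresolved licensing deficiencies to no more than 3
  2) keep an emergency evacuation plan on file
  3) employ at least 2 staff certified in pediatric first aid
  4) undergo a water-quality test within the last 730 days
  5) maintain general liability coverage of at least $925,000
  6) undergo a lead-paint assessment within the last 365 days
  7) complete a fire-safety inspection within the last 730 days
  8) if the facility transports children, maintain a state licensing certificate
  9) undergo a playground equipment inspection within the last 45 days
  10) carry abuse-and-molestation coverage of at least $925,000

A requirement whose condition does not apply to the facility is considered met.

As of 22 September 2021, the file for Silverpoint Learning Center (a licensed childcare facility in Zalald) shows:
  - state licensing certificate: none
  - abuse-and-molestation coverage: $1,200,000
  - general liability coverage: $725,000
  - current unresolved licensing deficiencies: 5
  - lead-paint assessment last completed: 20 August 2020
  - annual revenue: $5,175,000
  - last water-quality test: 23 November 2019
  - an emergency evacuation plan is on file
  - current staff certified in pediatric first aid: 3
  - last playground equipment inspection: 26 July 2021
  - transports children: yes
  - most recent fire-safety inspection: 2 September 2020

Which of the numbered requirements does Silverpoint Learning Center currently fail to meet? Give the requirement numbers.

1. unresolved licensing deficiencies 5 > 3 → not met
2. emergency evacuation plan present → met
3. staff certified in pediatric first aid 3 ≥ 2 → met
4. water-quality test 669 days ago vs limit 730 → met
5. general liability coverage $725,000 < $925,000 → not met
6. lead-paint assessment 398 days ago vs limit 365 → not met
7. fire-safety inspection 385 days ago vs limit 730 → met
8. condition 'transports children' holds; state licensing certificate absent → not met
9. playground equipment inspection 58 days ago vs limit 45 → not met
10. abuse-and-molestation coverage $1,200,000 ≥ $925,000 → met
Not met: 1, 5, 6, 8, 9

1, 5, 6, 8, 9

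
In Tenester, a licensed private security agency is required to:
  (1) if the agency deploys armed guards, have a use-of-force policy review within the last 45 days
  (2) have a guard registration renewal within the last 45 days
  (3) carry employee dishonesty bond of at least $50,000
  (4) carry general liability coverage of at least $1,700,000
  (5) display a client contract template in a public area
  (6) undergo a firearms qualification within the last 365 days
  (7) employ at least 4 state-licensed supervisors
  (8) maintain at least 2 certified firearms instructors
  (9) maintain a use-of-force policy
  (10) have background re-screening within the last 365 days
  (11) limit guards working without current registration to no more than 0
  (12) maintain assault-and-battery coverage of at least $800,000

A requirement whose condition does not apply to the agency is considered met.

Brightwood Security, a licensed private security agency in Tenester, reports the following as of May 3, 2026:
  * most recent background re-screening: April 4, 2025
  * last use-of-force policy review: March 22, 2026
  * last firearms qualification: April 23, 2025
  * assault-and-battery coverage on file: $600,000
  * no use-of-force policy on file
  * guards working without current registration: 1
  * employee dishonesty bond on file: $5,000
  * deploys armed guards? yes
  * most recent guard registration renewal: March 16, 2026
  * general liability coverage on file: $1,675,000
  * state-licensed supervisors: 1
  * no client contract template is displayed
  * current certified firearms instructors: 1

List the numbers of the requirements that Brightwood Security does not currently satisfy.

2, 3, 4, 5, 6, 7, 8, 9, 10, 11, 12

1. condition 'deploys armed guards' holds; use-of-force policy review 42 days ago vs limit 45 → met
2. guard registration renewal 48 days ago vs limit 45 → not met
3. employee dishonesty bond $5,000 < $50,000 → not met
4. general liability coverage $1,675,000 < $1,700,000 → not met
5. client contract template absent → not met
6. firearms qualification 375 days ago vs limit 365 → not met
7. state-licensed supervisors 1 < 4 → not met
8. certified firearms instructors 1 < 2 → not met
9. use-of-force policy absent → not met
10. background re-screening 394 days ago vs limit 365 → not met
11. guards working without current registration 1 > 0 → not met
12. assault-and-battery coverage $600,000 < $800,000 → not met
Not met: 2, 3, 4, 5, 6, 7, 8, 9, 10, 11, 12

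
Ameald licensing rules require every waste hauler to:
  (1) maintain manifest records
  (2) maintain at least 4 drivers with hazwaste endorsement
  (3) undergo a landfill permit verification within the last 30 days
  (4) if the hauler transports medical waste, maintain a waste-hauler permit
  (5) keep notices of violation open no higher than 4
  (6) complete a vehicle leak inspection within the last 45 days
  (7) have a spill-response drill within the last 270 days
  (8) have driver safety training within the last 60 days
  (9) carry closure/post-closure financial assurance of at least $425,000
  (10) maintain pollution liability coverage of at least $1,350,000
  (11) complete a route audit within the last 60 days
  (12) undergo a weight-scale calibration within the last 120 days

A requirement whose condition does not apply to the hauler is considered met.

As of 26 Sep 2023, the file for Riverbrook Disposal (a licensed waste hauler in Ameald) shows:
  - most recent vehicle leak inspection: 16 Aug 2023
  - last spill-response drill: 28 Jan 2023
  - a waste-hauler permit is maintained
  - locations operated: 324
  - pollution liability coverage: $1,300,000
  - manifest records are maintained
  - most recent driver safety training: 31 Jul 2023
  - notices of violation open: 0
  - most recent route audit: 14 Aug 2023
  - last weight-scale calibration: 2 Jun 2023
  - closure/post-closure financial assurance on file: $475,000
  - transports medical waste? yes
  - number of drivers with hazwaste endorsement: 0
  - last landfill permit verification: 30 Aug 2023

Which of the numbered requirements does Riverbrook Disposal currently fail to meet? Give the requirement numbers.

1. manifest records present → met
2. drivers with hazwaste endorsement 0 < 4 → not met
3. landfill permit verification 27 days ago vs limit 30 → met
4. condition 'transports medical waste' holds; waste-hauler permit present → met
5. notices of violation open 0 ≤ 4 → met
6. vehicle leak inspection 41 days ago vs limit 45 → met
7. spill-response drill 241 days ago vs limit 270 → met
8. driver safety training 57 days ago vs limit 60 → met
9. closure/post-closure financial assurance $475,000 ≥ $425,000 → met
10. pollution liability coverage $1,300,000 < $1,350,000 → not met
11. route audit 43 days ago vs limit 60 → met
12. weight-scale calibration 116 days ago vs limit 120 → met
Not met: 2, 10

2, 10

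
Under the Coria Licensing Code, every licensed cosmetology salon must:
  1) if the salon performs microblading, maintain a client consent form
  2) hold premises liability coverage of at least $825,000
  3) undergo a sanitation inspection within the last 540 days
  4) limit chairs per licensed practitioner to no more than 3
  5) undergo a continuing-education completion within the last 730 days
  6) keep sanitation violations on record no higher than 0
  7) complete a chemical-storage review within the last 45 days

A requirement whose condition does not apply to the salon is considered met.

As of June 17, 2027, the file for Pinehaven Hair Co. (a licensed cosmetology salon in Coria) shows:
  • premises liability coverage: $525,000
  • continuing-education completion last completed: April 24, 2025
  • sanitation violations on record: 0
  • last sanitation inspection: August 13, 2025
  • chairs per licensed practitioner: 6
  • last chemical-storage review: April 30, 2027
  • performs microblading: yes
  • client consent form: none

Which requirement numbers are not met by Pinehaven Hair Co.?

1. condition 'performs microblading' holds; client consent form absent → not met
2. premises liability coverage $525,000 < $825,000 → not met
3. sanitation inspection 673 days ago vs limit 540 → not met
4. chairs per licensed practitioner 6 > 3 → not met
5. continuing-education completion 784 days ago vs limit 730 → not met
6. sanitation violations on record 0 ≤ 0 → met
7. chemical-storage review 48 days ago vs limit 45 → not met
Not met: 1, 2, 3, 4, 5, 7

1, 2, 3, 4, 5, 7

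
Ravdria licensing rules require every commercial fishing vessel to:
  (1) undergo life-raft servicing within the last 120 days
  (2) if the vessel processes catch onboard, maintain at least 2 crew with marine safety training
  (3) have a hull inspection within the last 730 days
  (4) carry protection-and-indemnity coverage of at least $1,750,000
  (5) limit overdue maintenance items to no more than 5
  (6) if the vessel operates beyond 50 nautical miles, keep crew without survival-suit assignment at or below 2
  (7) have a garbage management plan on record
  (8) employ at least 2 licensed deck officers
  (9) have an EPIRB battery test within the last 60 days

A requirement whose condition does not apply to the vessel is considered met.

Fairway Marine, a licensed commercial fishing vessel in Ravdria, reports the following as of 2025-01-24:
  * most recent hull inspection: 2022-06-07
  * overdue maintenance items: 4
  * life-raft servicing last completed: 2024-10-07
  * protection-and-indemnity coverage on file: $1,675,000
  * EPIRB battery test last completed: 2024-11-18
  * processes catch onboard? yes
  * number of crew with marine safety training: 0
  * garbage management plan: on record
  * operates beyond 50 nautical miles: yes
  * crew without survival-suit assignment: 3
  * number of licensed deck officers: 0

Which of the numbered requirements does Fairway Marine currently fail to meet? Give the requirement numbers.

2, 3, 4, 6, 8, 9

1. life-raft servicing 109 days ago vs limit 120 → met
2. condition 'processes catch onboard' holds; crew with marine safety training 0 < 2 → not met
3. hull inspection 962 days ago vs limit 730 → not met
4. protection-and-indemnity coverage $1,675,000 < $1,750,000 → not met
5. overdue maintenance items 4 ≤ 5 → met
6. condition 'operates beyond 50 nautical miles' holds; crew without survival-suit assignment 3 > 2 → not met
7. garbage management plan present → met
8. licensed deck officers 0 < 2 → not met
9. EPIRB battery test 67 days ago vs limit 60 → not met
Not met: 2, 3, 4, 6, 8, 9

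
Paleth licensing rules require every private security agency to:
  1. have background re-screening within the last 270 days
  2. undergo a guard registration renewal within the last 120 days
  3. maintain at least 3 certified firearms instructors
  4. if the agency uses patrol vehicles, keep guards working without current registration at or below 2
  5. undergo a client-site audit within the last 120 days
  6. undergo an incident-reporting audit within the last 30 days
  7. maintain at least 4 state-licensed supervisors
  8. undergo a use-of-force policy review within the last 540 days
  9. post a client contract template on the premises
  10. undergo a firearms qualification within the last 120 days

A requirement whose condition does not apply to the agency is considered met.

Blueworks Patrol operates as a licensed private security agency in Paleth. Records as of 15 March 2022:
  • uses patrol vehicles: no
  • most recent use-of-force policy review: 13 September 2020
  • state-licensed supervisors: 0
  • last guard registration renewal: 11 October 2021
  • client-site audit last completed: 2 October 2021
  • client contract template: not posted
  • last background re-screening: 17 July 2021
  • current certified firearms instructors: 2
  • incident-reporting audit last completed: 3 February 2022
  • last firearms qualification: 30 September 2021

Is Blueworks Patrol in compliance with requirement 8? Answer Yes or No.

8. use-of-force policy review 548 days ago vs limit 540 → not met

No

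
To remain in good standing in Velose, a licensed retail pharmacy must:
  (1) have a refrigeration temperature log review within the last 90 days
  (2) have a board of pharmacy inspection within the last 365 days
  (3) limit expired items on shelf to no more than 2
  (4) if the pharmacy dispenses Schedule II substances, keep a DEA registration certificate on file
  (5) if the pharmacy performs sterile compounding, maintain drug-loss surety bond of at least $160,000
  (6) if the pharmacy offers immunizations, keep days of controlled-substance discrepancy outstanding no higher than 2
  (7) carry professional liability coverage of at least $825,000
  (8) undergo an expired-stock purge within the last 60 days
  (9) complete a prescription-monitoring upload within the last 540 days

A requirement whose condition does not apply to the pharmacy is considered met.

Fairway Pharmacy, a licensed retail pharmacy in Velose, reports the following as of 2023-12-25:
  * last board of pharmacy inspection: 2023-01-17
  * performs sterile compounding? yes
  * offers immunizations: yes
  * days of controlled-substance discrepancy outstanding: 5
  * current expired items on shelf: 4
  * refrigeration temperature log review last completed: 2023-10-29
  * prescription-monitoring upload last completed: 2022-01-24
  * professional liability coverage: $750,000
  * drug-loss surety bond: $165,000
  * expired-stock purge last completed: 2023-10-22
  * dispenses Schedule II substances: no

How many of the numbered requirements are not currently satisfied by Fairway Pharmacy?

1. refrigeration temperature log review 57 days ago vs limit 90 → met
2. board of pharmacy inspection 342 days ago vs limit 365 → met
3. expired items on shelf 4 > 2 → not met
4. condition 'dispenses Schedule II substances' does not hold → requirement n/a → met
5. condition 'performs sterile compounding' holds; drug-loss surety bond $165,000 ≥ $160,000 → met
6. condition 'offers immunizations' holds; days of controlled-substance discrepancy outstanding 5 > 2 → not met
7. professional liability coverage $750,000 < $825,000 → not met
8. expired-stock purge 64 days ago vs limit 60 → not met
9. prescription-monitoring upload 700 days ago vs limit 540 → not met
Not met: 5 of 9

5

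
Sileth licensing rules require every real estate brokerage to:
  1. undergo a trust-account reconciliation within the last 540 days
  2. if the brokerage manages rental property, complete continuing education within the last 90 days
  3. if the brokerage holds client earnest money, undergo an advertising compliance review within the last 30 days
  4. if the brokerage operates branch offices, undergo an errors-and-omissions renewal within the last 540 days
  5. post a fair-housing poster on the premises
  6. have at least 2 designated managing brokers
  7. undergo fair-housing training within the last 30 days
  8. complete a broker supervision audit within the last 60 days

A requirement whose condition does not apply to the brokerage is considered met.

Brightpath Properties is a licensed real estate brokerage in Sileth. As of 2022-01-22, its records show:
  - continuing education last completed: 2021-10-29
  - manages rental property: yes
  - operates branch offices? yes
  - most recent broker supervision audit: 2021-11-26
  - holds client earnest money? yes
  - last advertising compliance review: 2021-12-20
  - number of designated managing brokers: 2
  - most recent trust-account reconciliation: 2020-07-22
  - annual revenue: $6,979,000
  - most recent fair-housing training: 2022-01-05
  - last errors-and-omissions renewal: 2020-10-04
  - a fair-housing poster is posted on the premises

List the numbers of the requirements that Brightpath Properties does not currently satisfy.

1. trust-account reconciliation 549 days ago vs limit 540 → not met
2. condition 'manages rental property' holds; continuing education 85 days ago vs limit 90 → met
3. condition 'holds client earnest money' holds; advertising compliance review 33 days ago vs limit 30 → not met
4. condition 'operates branch offices' holds; errors-and-omissions renewal 475 days ago vs limit 540 → met
5. fair-housing poster present → met
6. designated managing brokers 2 ≥ 2 → met
7. fair-housing training 17 days ago vs limit 30 → met
8. broker supervision audit 57 days ago vs limit 60 → met
Not met: 1, 3

1, 3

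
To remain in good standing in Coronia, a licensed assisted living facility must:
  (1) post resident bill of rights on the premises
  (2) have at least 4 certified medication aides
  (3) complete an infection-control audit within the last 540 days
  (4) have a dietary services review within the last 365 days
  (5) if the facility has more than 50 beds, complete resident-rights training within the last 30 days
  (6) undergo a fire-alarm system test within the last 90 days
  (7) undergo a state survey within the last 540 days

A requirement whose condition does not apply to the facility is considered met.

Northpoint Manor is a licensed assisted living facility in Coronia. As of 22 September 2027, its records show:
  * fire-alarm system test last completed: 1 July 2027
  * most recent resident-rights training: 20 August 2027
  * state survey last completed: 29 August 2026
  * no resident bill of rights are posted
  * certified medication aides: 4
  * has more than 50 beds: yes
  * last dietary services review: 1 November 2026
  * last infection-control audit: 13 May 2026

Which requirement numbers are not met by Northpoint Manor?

1. resident bill of rights absent → not met
2. certified medication aides 4 ≥ 4 → met
3. infection-control audit 497 days ago vs limit 540 → met
4. dietary services review 325 days ago vs limit 365 → met
5. condition 'has more than 50 beds' holds; resident-rights training 33 days ago vs limit 30 → not met
6. fire-alarm system test 83 days ago vs limit 90 → met
7. state survey 389 days ago vs limit 540 → met
Not met: 1, 5

1, 5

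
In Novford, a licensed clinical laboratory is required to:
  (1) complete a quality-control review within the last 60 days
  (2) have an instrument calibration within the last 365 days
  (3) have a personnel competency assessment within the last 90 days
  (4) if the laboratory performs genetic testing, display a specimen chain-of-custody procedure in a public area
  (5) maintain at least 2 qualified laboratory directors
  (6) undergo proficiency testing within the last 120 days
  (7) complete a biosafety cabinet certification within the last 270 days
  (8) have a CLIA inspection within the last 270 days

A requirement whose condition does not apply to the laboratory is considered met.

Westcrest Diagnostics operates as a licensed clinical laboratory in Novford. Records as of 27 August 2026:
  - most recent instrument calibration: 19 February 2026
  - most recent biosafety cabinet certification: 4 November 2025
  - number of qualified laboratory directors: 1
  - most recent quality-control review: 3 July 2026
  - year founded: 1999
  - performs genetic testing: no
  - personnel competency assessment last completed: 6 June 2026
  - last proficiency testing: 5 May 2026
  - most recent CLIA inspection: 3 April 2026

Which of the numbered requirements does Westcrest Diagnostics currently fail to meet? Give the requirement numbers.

1. quality-control review 55 days ago vs limit 60 → met
2. instrument calibration 189 days ago vs limit 365 → met
3. personnel competency assessment 82 days ago vs limit 90 → met
4. condition 'performs genetic testing' does not hold → requirement n/a → met
5. qualified laboratory directors 1 < 2 → not met
6. proficiency testing 114 days ago vs limit 120 → met
7. biosafety cabinet certification 296 days ago vs limit 270 → not met
8. CLIA inspection 146 days ago vs limit 270 → met
Not met: 5, 7

5, 7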